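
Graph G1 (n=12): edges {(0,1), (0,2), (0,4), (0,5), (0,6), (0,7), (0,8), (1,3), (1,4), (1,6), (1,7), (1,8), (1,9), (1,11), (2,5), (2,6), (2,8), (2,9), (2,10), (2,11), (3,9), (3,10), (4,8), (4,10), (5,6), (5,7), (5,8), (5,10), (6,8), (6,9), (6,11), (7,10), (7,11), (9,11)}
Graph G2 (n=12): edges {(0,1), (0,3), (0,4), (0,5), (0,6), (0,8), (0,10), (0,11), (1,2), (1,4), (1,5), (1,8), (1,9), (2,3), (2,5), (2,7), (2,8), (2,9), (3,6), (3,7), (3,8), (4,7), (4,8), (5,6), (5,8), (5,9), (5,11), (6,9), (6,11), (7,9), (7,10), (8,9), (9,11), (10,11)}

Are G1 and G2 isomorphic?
Yes, isomorphic

The graphs are isomorphic.
One valid mapping φ: V(G1) → V(G2): 0→8, 1→0, 2→9, 3→10, 4→4, 5→2, 6→5, 7→3, 8→1, 9→11, 10→7, 11→6

Verify φ preserves adjacency — for each edge of G1, its image is an edge of G2:
  (0,1) → (φ(0),φ(1)) = (0,8) ∈ E(G2) ✓
  (0,2) → (φ(0),φ(2)) = (8,9) ∈ E(G2) ✓
  (0,4) → (φ(0),φ(4)) = (4,8) ∈ E(G2) ✓
  (0,5) → (φ(0),φ(5)) = (2,8) ∈ E(G2) ✓
  (0,6) → (φ(0),φ(6)) = (5,8) ∈ E(G2) ✓
  (0,7) → (φ(0),φ(7)) = (3,8) ∈ E(G2) ✓
  (0,8) → (φ(0),φ(8)) = (1,8) ∈ E(G2) ✓
  (1,3) → (φ(1),φ(3)) = (0,10) ∈ E(G2) ✓
  (1,4) → (φ(1),φ(4)) = (0,4) ∈ E(G2) ✓
  (1,6) → (φ(1),φ(6)) = (0,5) ∈ E(G2) ✓
  (1,7) → (φ(1),φ(7)) = (0,3) ∈ E(G2) ✓
  (1,8) → (φ(1),φ(8)) = (0,1) ∈ E(G2) ✓
  (1,9) → (φ(1),φ(9)) = (0,11) ∈ E(G2) ✓
  (1,11) → (φ(1),φ(11)) = (0,6) ∈ E(G2) ✓
  (2,5) → (φ(2),φ(5)) = (2,9) ∈ E(G2) ✓
  (2,6) → (φ(2),φ(6)) = (5,9) ∈ E(G2) ✓
  (2,8) → (φ(2),φ(8)) = (1,9) ∈ E(G2) ✓
  (2,9) → (φ(2),φ(9)) = (9,11) ∈ E(G2) ✓
  (2,10) → (φ(2),φ(10)) = (7,9) ∈ E(G2) ✓
  (2,11) → (φ(2),φ(11)) = (6,9) ∈ E(G2) ✓
  (3,9) → (φ(3),φ(9)) = (10,11) ∈ E(G2) ✓
  (3,10) → (φ(3),φ(10)) = (7,10) ∈ E(G2) ✓
  (4,8) → (φ(4),φ(8)) = (1,4) ∈ E(G2) ✓
  (4,10) → (φ(4),φ(10)) = (4,7) ∈ E(G2) ✓
  (5,6) → (φ(5),φ(6)) = (2,5) ∈ E(G2) ✓
  (5,7) → (φ(5),φ(7)) = (2,3) ∈ E(G2) ✓
  (5,8) → (φ(5),φ(8)) = (1,2) ∈ E(G2) ✓
  (5,10) → (φ(5),φ(10)) = (2,7) ∈ E(G2) ✓
  (6,8) → (φ(6),φ(8)) = (1,5) ∈ E(G2) ✓
  (6,9) → (φ(6),φ(9)) = (5,11) ∈ E(G2) ✓
  (6,11) → (φ(6),φ(11)) = (5,6) ∈ E(G2) ✓
  (7,10) → (φ(7),φ(10)) = (3,7) ∈ E(G2) ✓
  (7,11) → (φ(7),φ(11)) = (3,6) ∈ E(G2) ✓
  (9,11) → (φ(9),φ(11)) = (6,11) ∈ E(G2) ✓
All 34 edges of G1 map to edges of G2, and |E(G1)| = |E(G2)| = 34, so φ is a bijection on edges as well as vertices. Hence G1 ≅ G2.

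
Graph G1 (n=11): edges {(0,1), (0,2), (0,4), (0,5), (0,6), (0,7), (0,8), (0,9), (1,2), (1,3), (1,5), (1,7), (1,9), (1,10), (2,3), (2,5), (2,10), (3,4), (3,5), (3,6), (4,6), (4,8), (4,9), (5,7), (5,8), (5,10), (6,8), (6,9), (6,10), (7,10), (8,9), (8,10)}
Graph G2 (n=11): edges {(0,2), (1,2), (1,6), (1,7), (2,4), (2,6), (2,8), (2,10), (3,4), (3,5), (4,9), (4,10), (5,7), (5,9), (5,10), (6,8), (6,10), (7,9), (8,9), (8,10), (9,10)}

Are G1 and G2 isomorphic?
No, not isomorphic

The graphs are NOT isomorphic.

Counting triangles (3-cliques): G1 has 30, G2 has 10.
Triangle count is an isomorphism invariant, so differing triangle counts rule out isomorphism.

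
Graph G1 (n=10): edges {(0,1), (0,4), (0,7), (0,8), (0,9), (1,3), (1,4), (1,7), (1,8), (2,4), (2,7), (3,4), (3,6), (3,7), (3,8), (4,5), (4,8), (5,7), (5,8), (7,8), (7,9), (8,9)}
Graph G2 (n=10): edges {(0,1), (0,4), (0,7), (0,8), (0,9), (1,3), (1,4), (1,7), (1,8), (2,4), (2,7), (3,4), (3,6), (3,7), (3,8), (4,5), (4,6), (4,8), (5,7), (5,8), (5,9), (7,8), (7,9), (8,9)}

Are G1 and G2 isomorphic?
No, not isomorphic

The graphs are NOT isomorphic.

Counting edges: G1 has 22 edge(s); G2 has 24 edge(s).
Edge count is an isomorphism invariant (a bijection on vertices induces a bijection on edges), so differing edge counts rule out isomorphism.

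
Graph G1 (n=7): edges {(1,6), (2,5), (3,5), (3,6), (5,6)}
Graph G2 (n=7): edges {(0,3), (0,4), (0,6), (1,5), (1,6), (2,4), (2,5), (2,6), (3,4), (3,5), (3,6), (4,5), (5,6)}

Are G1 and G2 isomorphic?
No, not isomorphic

The graphs are NOT isomorphic.

Degrees in G1: deg(0)=0, deg(1)=1, deg(2)=1, deg(3)=2, deg(4)=0, deg(5)=3, deg(6)=3.
Sorted degree sequence of G1: [3, 3, 2, 1, 1, 0, 0].
Degrees in G2: deg(0)=3, deg(1)=2, deg(2)=3, deg(3)=4, deg(4)=4, deg(5)=5, deg(6)=5.
Sorted degree sequence of G2: [5, 5, 4, 4, 3, 3, 2].
The (sorted) degree sequence is an isomorphism invariant, so since G1 and G2 have different degree sequences they cannot be isomorphic.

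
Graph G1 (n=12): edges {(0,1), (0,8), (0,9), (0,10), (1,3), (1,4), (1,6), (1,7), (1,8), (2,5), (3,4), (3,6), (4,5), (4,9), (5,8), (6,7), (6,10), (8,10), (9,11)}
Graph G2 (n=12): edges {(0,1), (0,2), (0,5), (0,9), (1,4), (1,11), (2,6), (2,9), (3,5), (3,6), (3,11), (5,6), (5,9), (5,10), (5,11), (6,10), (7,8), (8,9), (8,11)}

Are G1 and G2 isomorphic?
Yes, isomorphic

The graphs are isomorphic.
One valid mapping φ: V(G1) → V(G2): 0→0, 1→5, 2→7, 3→3, 4→11, 5→8, 6→6, 7→10, 8→9, 9→1, 10→2, 11→4

Verify φ preserves adjacency — for each edge of G1, its image is an edge of G2:
  (0,1) → (φ(0),φ(1)) = (0,5) ∈ E(G2) ✓
  (0,8) → (φ(0),φ(8)) = (0,9) ∈ E(G2) ✓
  (0,9) → (φ(0),φ(9)) = (0,1) ∈ E(G2) ✓
  (0,10) → (φ(0),φ(10)) = (0,2) ∈ E(G2) ✓
  (1,3) → (φ(1),φ(3)) = (3,5) ∈ E(G2) ✓
  (1,4) → (φ(1),φ(4)) = (5,11) ∈ E(G2) ✓
  (1,6) → (φ(1),φ(6)) = (5,6) ∈ E(G2) ✓
  (1,7) → (φ(1),φ(7)) = (5,10) ∈ E(G2) ✓
  (1,8) → (φ(1),φ(8)) = (5,9) ∈ E(G2) ✓
  (2,5) → (φ(2),φ(5)) = (7,8) ∈ E(G2) ✓
  (3,4) → (φ(3),φ(4)) = (3,11) ∈ E(G2) ✓
  (3,6) → (φ(3),φ(6)) = (3,6) ∈ E(G2) ✓
  (4,5) → (φ(4),φ(5)) = (8,11) ∈ E(G2) ✓
  (4,9) → (φ(4),φ(9)) = (1,11) ∈ E(G2) ✓
  (5,8) → (φ(5),φ(8)) = (8,9) ∈ E(G2) ✓
  (6,7) → (φ(6),φ(7)) = (6,10) ∈ E(G2) ✓
  (6,10) → (φ(6),φ(10)) = (2,6) ∈ E(G2) ✓
  (8,10) → (φ(8),φ(10)) = (2,9) ∈ E(G2) ✓
  (9,11) → (φ(9),φ(11)) = (1,4) ∈ E(G2) ✓
All 19 edges of G1 map to edges of G2, and |E(G1)| = |E(G2)| = 19, so φ is a bijection on edges as well as vertices. Hence G1 ≅ G2.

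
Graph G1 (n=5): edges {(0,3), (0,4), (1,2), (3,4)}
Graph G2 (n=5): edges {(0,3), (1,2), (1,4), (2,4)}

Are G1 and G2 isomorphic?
Yes, isomorphic

The graphs are isomorphic.
One valid mapping φ: V(G1) → V(G2): 0→4, 1→3, 2→0, 3→2, 4→1

Verify φ preserves adjacency — for each edge of G1, its image is an edge of G2:
  (0,3) → (φ(0),φ(3)) = (2,4) ∈ E(G2) ✓
  (0,4) → (φ(0),φ(4)) = (1,4) ∈ E(G2) ✓
  (1,2) → (φ(1),φ(2)) = (0,3) ∈ E(G2) ✓
  (3,4) → (φ(3),φ(4)) = (1,2) ∈ E(G2) ✓
All 4 edges of G1 map to edges of G2, and |E(G1)| = |E(G2)| = 4, so φ is a bijection on edges as well as vertices. Hence G1 ≅ G2.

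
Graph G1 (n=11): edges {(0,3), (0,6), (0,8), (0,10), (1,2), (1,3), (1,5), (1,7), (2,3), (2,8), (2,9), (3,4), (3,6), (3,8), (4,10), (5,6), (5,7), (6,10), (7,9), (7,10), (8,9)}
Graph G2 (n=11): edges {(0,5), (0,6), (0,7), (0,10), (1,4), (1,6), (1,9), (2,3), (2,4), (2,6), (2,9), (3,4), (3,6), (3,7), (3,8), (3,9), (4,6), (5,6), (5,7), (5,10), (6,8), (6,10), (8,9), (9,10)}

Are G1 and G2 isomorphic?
No, not isomorphic

The graphs are NOT isomorphic.

Degrees in G1: deg(0)=4, deg(1)=4, deg(2)=4, deg(3)=6, deg(4)=2, deg(5)=3, deg(6)=4, deg(7)=4, deg(8)=4, deg(9)=3, deg(10)=4.
Sorted degree sequence of G1: [6, 4, 4, 4, 4, 4, 4, 4, 3, 3, 2].
Degrees in G2: deg(0)=4, deg(1)=3, deg(2)=4, deg(3)=6, deg(4)=4, deg(5)=4, deg(6)=8, deg(7)=3, deg(8)=3, deg(9)=5, deg(10)=4.
Sorted degree sequence of G2: [8, 6, 5, 4, 4, 4, 4, 4, 3, 3, 3].
The (sorted) degree sequence is an isomorphism invariant, so since G1 and G2 have different degree sequences they cannot be isomorphic.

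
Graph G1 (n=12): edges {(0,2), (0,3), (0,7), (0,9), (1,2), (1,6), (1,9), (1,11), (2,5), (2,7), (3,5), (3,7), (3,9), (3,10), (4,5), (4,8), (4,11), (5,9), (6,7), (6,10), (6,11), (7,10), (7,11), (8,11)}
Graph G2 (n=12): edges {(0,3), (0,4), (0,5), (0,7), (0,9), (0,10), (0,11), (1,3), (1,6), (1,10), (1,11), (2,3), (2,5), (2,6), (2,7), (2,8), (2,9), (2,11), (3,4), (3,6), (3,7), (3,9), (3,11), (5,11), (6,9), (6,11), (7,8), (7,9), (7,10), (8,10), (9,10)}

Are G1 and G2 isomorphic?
No, not isomorphic

The graphs are NOT isomorphic.

Degrees in G1: deg(0)=4, deg(1)=4, deg(2)=4, deg(3)=5, deg(4)=3, deg(5)=4, deg(6)=4, deg(7)=6, deg(8)=2, deg(9)=4, deg(10)=3, deg(11)=5.
Sorted degree sequence of G1: [6, 5, 5, 4, 4, 4, 4, 4, 4, 3, 3, 2].
Degrees in G2: deg(0)=7, deg(1)=4, deg(2)=7, deg(3)=8, deg(4)=2, deg(5)=3, deg(6)=5, deg(7)=6, deg(8)=3, deg(9)=6, deg(10)=5, deg(11)=6.
Sorted degree sequence of G2: [8, 7, 7, 6, 6, 6, 5, 5, 4, 3, 3, 2].
The (sorted) degree sequence is an isomorphism invariant, so since G1 and G2 have different degree sequences they cannot be isomorphic.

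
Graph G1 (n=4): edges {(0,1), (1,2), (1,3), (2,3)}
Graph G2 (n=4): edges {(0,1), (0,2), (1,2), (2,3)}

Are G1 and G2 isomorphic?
Yes, isomorphic

The graphs are isomorphic.
One valid mapping φ: V(G1) → V(G2): 0→3, 1→2, 2→1, 3→0

Verify φ preserves adjacency — for each edge of G1, its image is an edge of G2:
  (0,1) → (φ(0),φ(1)) = (2,3) ∈ E(G2) ✓
  (1,2) → (φ(1),φ(2)) = (1,2) ∈ E(G2) ✓
  (1,3) → (φ(1),φ(3)) = (0,2) ∈ E(G2) ✓
  (2,3) → (φ(2),φ(3)) = (0,1) ∈ E(G2) ✓
All 4 edges of G1 map to edges of G2, and |E(G1)| = |E(G2)| = 4, so φ is a bijection on edges as well as vertices. Hence G1 ≅ G2.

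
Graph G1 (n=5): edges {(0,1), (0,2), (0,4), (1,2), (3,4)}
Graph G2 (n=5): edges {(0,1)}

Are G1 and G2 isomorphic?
No, not isomorphic

The graphs are NOT isomorphic.

Degrees in G1: deg(0)=3, deg(1)=2, deg(2)=2, deg(3)=1, deg(4)=2.
Sorted degree sequence of G1: [3, 2, 2, 2, 1].
Degrees in G2: deg(0)=1, deg(1)=1, deg(2)=0, deg(3)=0, deg(4)=0.
Sorted degree sequence of G2: [1, 1, 0, 0, 0].
The (sorted) degree sequence is an isomorphism invariant, so since G1 and G2 have different degree sequences they cannot be isomorphic.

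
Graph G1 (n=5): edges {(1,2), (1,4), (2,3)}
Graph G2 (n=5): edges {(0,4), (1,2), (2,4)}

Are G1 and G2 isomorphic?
Yes, isomorphic

The graphs are isomorphic.
One valid mapping φ: V(G1) → V(G2): 0→3, 1→2, 2→4, 3→0, 4→1

Verify φ preserves adjacency — for each edge of G1, its image is an edge of G2:
  (1,2) → (φ(1),φ(2)) = (2,4) ∈ E(G2) ✓
  (1,4) → (φ(1),φ(4)) = (1,2) ∈ E(G2) ✓
  (2,3) → (φ(2),φ(3)) = (0,4) ∈ E(G2) ✓
All 3 edges of G1 map to edges of G2, and |E(G1)| = |E(G2)| = 3, so φ is a bijection on edges as well as vertices. Hence G1 ≅ G2.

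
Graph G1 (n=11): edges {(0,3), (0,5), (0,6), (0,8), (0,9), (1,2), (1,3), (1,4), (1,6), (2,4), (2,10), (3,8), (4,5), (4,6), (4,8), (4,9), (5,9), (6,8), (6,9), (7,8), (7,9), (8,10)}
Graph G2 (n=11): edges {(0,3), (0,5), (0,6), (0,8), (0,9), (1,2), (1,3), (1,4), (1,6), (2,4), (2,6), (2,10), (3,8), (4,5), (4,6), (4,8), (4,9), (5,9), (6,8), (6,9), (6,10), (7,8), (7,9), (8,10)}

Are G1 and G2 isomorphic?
No, not isomorphic

The graphs are NOT isomorphic.

Counting edges: G1 has 22 edge(s); G2 has 24 edge(s).
Edge count is an isomorphism invariant (a bijection on vertices induces a bijection on edges), so differing edge counts rule out isomorphism.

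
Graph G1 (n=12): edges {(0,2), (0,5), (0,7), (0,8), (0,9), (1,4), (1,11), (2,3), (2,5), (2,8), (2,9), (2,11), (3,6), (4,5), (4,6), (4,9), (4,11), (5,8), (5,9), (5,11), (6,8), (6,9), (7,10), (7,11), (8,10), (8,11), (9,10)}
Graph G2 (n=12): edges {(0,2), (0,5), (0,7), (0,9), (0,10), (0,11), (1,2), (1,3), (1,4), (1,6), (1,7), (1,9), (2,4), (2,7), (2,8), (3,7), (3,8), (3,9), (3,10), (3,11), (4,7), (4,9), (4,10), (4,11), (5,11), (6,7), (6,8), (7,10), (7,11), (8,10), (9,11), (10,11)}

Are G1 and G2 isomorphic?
No, not isomorphic

The graphs are NOT isomorphic.

Degrees in G1: deg(0)=5, deg(1)=2, deg(2)=6, deg(3)=2, deg(4)=5, deg(5)=6, deg(6)=4, deg(7)=3, deg(8)=6, deg(9)=6, deg(10)=3, deg(11)=6.
Sorted degree sequence of G1: [6, 6, 6, 6, 6, 5, 5, 4, 3, 3, 2, 2].
Degrees in G2: deg(0)=6, deg(1)=6, deg(2)=5, deg(3)=6, deg(4)=6, deg(5)=2, deg(6)=3, deg(7)=8, deg(8)=4, deg(9)=5, deg(10)=6, deg(11)=7.
Sorted degree sequence of G2: [8, 7, 6, 6, 6, 6, 6, 5, 5, 4, 3, 2].
The (sorted) degree sequence is an isomorphism invariant, so since G1 and G2 have different degree sequences they cannot be isomorphic.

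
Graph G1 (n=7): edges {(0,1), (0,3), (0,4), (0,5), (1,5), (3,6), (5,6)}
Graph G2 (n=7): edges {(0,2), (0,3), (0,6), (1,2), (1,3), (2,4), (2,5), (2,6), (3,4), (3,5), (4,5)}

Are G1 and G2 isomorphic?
No, not isomorphic

The graphs are NOT isomorphic.

Connected components of G1: 2 component(s) with vertex sets [[2], [0, 1, 3, 4, 5, 6]], sizes [1, 6].
Connected components of G2: 1 component(s) with vertex sets [[0, 1, 2, 3, 4, 5, 6]], sizes [7].
The number of connected components (and the multiset of component sizes) is an isomorphism invariant — an isomorphism maps each component of G1 bijectively onto a component of G2. Since G1 has 2 component(s) and G2 has 1, they cannot be isomorphic.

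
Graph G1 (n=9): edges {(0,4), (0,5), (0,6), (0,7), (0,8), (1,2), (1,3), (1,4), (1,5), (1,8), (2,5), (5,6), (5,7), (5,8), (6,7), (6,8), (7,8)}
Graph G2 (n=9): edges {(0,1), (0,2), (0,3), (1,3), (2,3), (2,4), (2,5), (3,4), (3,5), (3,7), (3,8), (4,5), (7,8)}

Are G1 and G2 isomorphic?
No, not isomorphic

The graphs are NOT isomorphic.

Counting triangles (3-cliques): G1 has 12, G2 has 7.
Triangle count is an isomorphism invariant, so differing triangle counts rule out isomorphism.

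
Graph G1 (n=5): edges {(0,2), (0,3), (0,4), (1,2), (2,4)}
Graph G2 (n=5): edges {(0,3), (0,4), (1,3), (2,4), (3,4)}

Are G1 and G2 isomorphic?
Yes, isomorphic

The graphs are isomorphic.
One valid mapping φ: V(G1) → V(G2): 0→4, 1→1, 2→3, 3→2, 4→0

Verify φ preserves adjacency — for each edge of G1, its image is an edge of G2:
  (0,2) → (φ(0),φ(2)) = (3,4) ∈ E(G2) ✓
  (0,3) → (φ(0),φ(3)) = (2,4) ∈ E(G2) ✓
  (0,4) → (φ(0),φ(4)) = (0,4) ∈ E(G2) ✓
  (1,2) → (φ(1),φ(2)) = (1,3) ∈ E(G2) ✓
  (2,4) → (φ(2),φ(4)) = (0,3) ∈ E(G2) ✓
All 5 edges of G1 map to edges of G2, and |E(G1)| = |E(G2)| = 5, so φ is a bijection on edges as well as vertices. Hence G1 ≅ G2.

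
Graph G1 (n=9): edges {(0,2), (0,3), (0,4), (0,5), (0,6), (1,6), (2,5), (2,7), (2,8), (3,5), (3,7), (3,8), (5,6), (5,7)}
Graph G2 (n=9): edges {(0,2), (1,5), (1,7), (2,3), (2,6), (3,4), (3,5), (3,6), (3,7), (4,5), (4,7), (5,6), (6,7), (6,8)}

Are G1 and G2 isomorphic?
Yes, isomorphic

The graphs are isomorphic.
One valid mapping φ: V(G1) → V(G2): 0→6, 1→0, 2→5, 3→7, 4→8, 5→3, 6→2, 7→4, 8→1

Verify φ preserves adjacency — for each edge of G1, its image is an edge of G2:
  (0,2) → (φ(0),φ(2)) = (5,6) ∈ E(G2) ✓
  (0,3) → (φ(0),φ(3)) = (6,7) ∈ E(G2) ✓
  (0,4) → (φ(0),φ(4)) = (6,8) ∈ E(G2) ✓
  (0,5) → (φ(0),φ(5)) = (3,6) ∈ E(G2) ✓
  (0,6) → (φ(0),φ(6)) = (2,6) ∈ E(G2) ✓
  (1,6) → (φ(1),φ(6)) = (0,2) ∈ E(G2) ✓
  (2,5) → (φ(2),φ(5)) = (3,5) ∈ E(G2) ✓
  (2,7) → (φ(2),φ(7)) = (4,5) ∈ E(G2) ✓
  (2,8) → (φ(2),φ(8)) = (1,5) ∈ E(G2) ✓
  (3,5) → (φ(3),φ(5)) = (3,7) ∈ E(G2) ✓
  (3,7) → (φ(3),φ(7)) = (4,7) ∈ E(G2) ✓
  (3,8) → (φ(3),φ(8)) = (1,7) ∈ E(G2) ✓
  (5,6) → (φ(5),φ(6)) = (2,3) ∈ E(G2) ✓
  (5,7) → (φ(5),φ(7)) = (3,4) ∈ E(G2) ✓
All 14 edges of G1 map to edges of G2, and |E(G1)| = |E(G2)| = 14, so φ is a bijection on edges as well as vertices. Hence G1 ≅ G2.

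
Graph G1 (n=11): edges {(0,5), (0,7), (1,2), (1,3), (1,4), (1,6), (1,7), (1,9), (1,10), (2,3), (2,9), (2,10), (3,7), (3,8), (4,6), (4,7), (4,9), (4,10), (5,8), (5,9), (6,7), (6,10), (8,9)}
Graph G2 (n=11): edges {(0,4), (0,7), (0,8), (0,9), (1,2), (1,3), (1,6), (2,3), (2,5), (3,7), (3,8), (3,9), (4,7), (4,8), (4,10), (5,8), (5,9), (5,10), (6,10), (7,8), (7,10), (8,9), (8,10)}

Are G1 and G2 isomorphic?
Yes, isomorphic

The graphs are isomorphic.
One valid mapping φ: V(G1) → V(G2): 0→6, 1→8, 2→9, 3→5, 4→7, 5→1, 6→4, 7→10, 8→2, 9→3, 10→0

Verify φ preserves adjacency — for each edge of G1, its image is an edge of G2:
  (0,5) → (φ(0),φ(5)) = (1,6) ∈ E(G2) ✓
  (0,7) → (φ(0),φ(7)) = (6,10) ∈ E(G2) ✓
  (1,2) → (φ(1),φ(2)) = (8,9) ∈ E(G2) ✓
  (1,3) → (φ(1),φ(3)) = (5,8) ∈ E(G2) ✓
  (1,4) → (φ(1),φ(4)) = (7,8) ∈ E(G2) ✓
  (1,6) → (φ(1),φ(6)) = (4,8) ∈ E(G2) ✓
  (1,7) → (φ(1),φ(7)) = (8,10) ∈ E(G2) ✓
  (1,9) → (φ(1),φ(9)) = (3,8) ∈ E(G2) ✓
  (1,10) → (φ(1),φ(10)) = (0,8) ∈ E(G2) ✓
  (2,3) → (φ(2),φ(3)) = (5,9) ∈ E(G2) ✓
  (2,9) → (φ(2),φ(9)) = (3,9) ∈ E(G2) ✓
  (2,10) → (φ(2),φ(10)) = (0,9) ∈ E(G2) ✓
  (3,7) → (φ(3),φ(7)) = (5,10) ∈ E(G2) ✓
  (3,8) → (φ(3),φ(8)) = (2,5) ∈ E(G2) ✓
  (4,6) → (φ(4),φ(6)) = (4,7) ∈ E(G2) ✓
  (4,7) → (φ(4),φ(7)) = (7,10) ∈ E(G2) ✓
  (4,9) → (φ(4),φ(9)) = (3,7) ∈ E(G2) ✓
  (4,10) → (φ(4),φ(10)) = (0,7) ∈ E(G2) ✓
  (5,8) → (φ(5),φ(8)) = (1,2) ∈ E(G2) ✓
  (5,9) → (φ(5),φ(9)) = (1,3) ∈ E(G2) ✓
  (6,7) → (φ(6),φ(7)) = (4,10) ∈ E(G2) ✓
  (6,10) → (φ(6),φ(10)) = (0,4) ∈ E(G2) ✓
  (8,9) → (φ(8),φ(9)) = (2,3) ∈ E(G2) ✓
All 23 edges of G1 map to edges of G2, and |E(G1)| = |E(G2)| = 23, so φ is a bijection on edges as well as vertices. Hence G1 ≅ G2.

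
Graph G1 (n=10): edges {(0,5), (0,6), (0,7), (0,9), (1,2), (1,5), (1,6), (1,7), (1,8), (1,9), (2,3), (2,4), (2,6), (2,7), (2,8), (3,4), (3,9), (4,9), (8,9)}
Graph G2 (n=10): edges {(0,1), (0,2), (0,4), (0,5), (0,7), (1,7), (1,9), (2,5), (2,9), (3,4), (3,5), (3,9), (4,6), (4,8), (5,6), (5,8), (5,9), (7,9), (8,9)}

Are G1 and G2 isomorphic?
Yes, isomorphic

The graphs are isomorphic.
One valid mapping φ: V(G1) → V(G2): 0→4, 1→5, 2→9, 3→1, 4→7, 5→6, 6→3, 7→8, 8→2, 9→0

Verify φ preserves adjacency — for each edge of G1, its image is an edge of G2:
  (0,5) → (φ(0),φ(5)) = (4,6) ∈ E(G2) ✓
  (0,6) → (φ(0),φ(6)) = (3,4) ∈ E(G2) ✓
  (0,7) → (φ(0),φ(7)) = (4,8) ∈ E(G2) ✓
  (0,9) → (φ(0),φ(9)) = (0,4) ∈ E(G2) ✓
  (1,2) → (φ(1),φ(2)) = (5,9) ∈ E(G2) ✓
  (1,5) → (φ(1),φ(5)) = (5,6) ∈ E(G2) ✓
  (1,6) → (φ(1),φ(6)) = (3,5) ∈ E(G2) ✓
  (1,7) → (φ(1),φ(7)) = (5,8) ∈ E(G2) ✓
  (1,8) → (φ(1),φ(8)) = (2,5) ∈ E(G2) ✓
  (1,9) → (φ(1),φ(9)) = (0,5) ∈ E(G2) ✓
  (2,3) → (φ(2),φ(3)) = (1,9) ∈ E(G2) ✓
  (2,4) → (φ(2),φ(4)) = (7,9) ∈ E(G2) ✓
  (2,6) → (φ(2),φ(6)) = (3,9) ∈ E(G2) ✓
  (2,7) → (φ(2),φ(7)) = (8,9) ∈ E(G2) ✓
  (2,8) → (φ(2),φ(8)) = (2,9) ∈ E(G2) ✓
  (3,4) → (φ(3),φ(4)) = (1,7) ∈ E(G2) ✓
  (3,9) → (φ(3),φ(9)) = (0,1) ∈ E(G2) ✓
  (4,9) → (φ(4),φ(9)) = (0,7) ∈ E(G2) ✓
  (8,9) → (φ(8),φ(9)) = (0,2) ∈ E(G2) ✓
All 19 edges of G1 map to edges of G2, and |E(G1)| = |E(G2)| = 19, so φ is a bijection on edges as well as vertices. Hence G1 ≅ G2.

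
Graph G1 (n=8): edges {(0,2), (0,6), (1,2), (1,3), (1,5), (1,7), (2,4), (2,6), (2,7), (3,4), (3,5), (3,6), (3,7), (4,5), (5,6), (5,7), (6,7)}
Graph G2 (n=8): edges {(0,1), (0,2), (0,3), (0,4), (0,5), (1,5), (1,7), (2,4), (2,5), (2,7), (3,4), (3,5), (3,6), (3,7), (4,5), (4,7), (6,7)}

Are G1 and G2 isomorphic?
Yes, isomorphic

The graphs are isomorphic.
One valid mapping φ: V(G1) → V(G2): 0→6, 1→2, 2→7, 3→5, 4→1, 5→0, 6→3, 7→4

Verify φ preserves adjacency — for each edge of G1, its image is an edge of G2:
  (0,2) → (φ(0),φ(2)) = (6,7) ∈ E(G2) ✓
  (0,6) → (φ(0),φ(6)) = (3,6) ∈ E(G2) ✓
  (1,2) → (φ(1),φ(2)) = (2,7) ∈ E(G2) ✓
  (1,3) → (φ(1),φ(3)) = (2,5) ∈ E(G2) ✓
  (1,5) → (φ(1),φ(5)) = (0,2) ∈ E(G2) ✓
  (1,7) → (φ(1),φ(7)) = (2,4) ∈ E(G2) ✓
  (2,4) → (φ(2),φ(4)) = (1,7) ∈ E(G2) ✓
  (2,6) → (φ(2),φ(6)) = (3,7) ∈ E(G2) ✓
  (2,7) → (φ(2),φ(7)) = (4,7) ∈ E(G2) ✓
  (3,4) → (φ(3),φ(4)) = (1,5) ∈ E(G2) ✓
  (3,5) → (φ(3),φ(5)) = (0,5) ∈ E(G2) ✓
  (3,6) → (φ(3),φ(6)) = (3,5) ∈ E(G2) ✓
  (3,7) → (φ(3),φ(7)) = (4,5) ∈ E(G2) ✓
  (4,5) → (φ(4),φ(5)) = (0,1) ∈ E(G2) ✓
  (5,6) → (φ(5),φ(6)) = (0,3) ∈ E(G2) ✓
  (5,7) → (φ(5),φ(7)) = (0,4) ∈ E(G2) ✓
  (6,7) → (φ(6),φ(7)) = (3,4) ∈ E(G2) ✓
All 17 edges of G1 map to edges of G2, and |E(G1)| = |E(G2)| = 17, so φ is a bijection on edges as well as vertices. Hence G1 ≅ G2.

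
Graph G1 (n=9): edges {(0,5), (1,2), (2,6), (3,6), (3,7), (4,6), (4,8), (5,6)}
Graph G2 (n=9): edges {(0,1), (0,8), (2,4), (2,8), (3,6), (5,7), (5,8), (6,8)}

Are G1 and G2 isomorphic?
Yes, isomorphic

The graphs are isomorphic.
One valid mapping φ: V(G1) → V(G2): 0→7, 1→4, 2→2, 3→0, 4→6, 5→5, 6→8, 7→1, 8→3

Verify φ preserves adjacency — for each edge of G1, its image is an edge of G2:
  (0,5) → (φ(0),φ(5)) = (5,7) ∈ E(G2) ✓
  (1,2) → (φ(1),φ(2)) = (2,4) ∈ E(G2) ✓
  (2,6) → (φ(2),φ(6)) = (2,8) ∈ E(G2) ✓
  (3,6) → (φ(3),φ(6)) = (0,8) ∈ E(G2) ✓
  (3,7) → (φ(3),φ(7)) = (0,1) ∈ E(G2) ✓
  (4,6) → (φ(4),φ(6)) = (6,8) ∈ E(G2) ✓
  (4,8) → (φ(4),φ(8)) = (3,6) ∈ E(G2) ✓
  (5,6) → (φ(5),φ(6)) = (5,8) ∈ E(G2) ✓
All 8 edges of G1 map to edges of G2, and |E(G1)| = |E(G2)| = 8, so φ is a bijection on edges as well as vertices. Hence G1 ≅ G2.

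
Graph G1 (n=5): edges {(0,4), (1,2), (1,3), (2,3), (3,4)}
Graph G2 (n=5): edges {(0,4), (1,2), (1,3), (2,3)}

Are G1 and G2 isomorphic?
No, not isomorphic

The graphs are NOT isomorphic.

Counting edges: G1 has 5 edge(s); G2 has 4 edge(s).
Edge count is an isomorphism invariant (a bijection on vertices induces a bijection on edges), so differing edge counts rule out isomorphism.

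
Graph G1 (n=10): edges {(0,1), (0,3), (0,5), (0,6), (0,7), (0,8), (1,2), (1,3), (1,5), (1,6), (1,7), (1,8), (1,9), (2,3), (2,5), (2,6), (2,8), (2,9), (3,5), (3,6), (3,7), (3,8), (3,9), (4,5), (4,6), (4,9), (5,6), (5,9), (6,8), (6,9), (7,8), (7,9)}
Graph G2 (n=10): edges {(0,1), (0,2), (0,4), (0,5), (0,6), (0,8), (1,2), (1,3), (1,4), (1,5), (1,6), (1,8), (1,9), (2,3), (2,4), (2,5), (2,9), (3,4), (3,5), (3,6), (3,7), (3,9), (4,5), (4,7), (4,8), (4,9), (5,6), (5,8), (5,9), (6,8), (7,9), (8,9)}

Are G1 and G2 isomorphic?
Yes, isomorphic

The graphs are isomorphic.
One valid mapping φ: V(G1) → V(G2): 0→8, 1→5, 2→2, 3→1, 4→7, 5→9, 6→4, 7→6, 8→0, 9→3

Verify φ preserves adjacency — for each edge of G1, its image is an edge of G2:
  (0,1) → (φ(0),φ(1)) = (5,8) ∈ E(G2) ✓
  (0,3) → (φ(0),φ(3)) = (1,8) ∈ E(G2) ✓
  (0,5) → (φ(0),φ(5)) = (8,9) ∈ E(G2) ✓
  (0,6) → (φ(0),φ(6)) = (4,8) ∈ E(G2) ✓
  (0,7) → (φ(0),φ(7)) = (6,8) ∈ E(G2) ✓
  (0,8) → (φ(0),φ(8)) = (0,8) ∈ E(G2) ✓
  (1,2) → (φ(1),φ(2)) = (2,5) ∈ E(G2) ✓
  (1,3) → (φ(1),φ(3)) = (1,5) ∈ E(G2) ✓
  (1,5) → (φ(1),φ(5)) = (5,9) ∈ E(G2) ✓
  (1,6) → (φ(1),φ(6)) = (4,5) ∈ E(G2) ✓
  (1,7) → (φ(1),φ(7)) = (5,6) ∈ E(G2) ✓
  (1,8) → (φ(1),φ(8)) = (0,5) ∈ E(G2) ✓
  (1,9) → (φ(1),φ(9)) = (3,5) ∈ E(G2) ✓
  (2,3) → (φ(2),φ(3)) = (1,2) ∈ E(G2) ✓
  (2,5) → (φ(2),φ(5)) = (2,9) ∈ E(G2) ✓
  (2,6) → (φ(2),φ(6)) = (2,4) ∈ E(G2) ✓
  (2,8) → (φ(2),φ(8)) = (0,2) ∈ E(G2) ✓
  (2,9) → (φ(2),φ(9)) = (2,3) ∈ E(G2) ✓
  (3,5) → (φ(3),φ(5)) = (1,9) ∈ E(G2) ✓
  (3,6) → (φ(3),φ(6)) = (1,4) ∈ E(G2) ✓
  (3,7) → (φ(3),φ(7)) = (1,6) ∈ E(G2) ✓
  (3,8) → (φ(3),φ(8)) = (0,1) ∈ E(G2) ✓
  (3,9) → (φ(3),φ(9)) = (1,3) ∈ E(G2) ✓
  (4,5) → (φ(4),φ(5)) = (7,9) ∈ E(G2) ✓
  (4,6) → (φ(4),φ(6)) = (4,7) ∈ E(G2) ✓
  (4,9) → (φ(4),φ(9)) = (3,7) ∈ E(G2) ✓
  (5,6) → (φ(5),φ(6)) = (4,9) ∈ E(G2) ✓
  (5,9) → (φ(5),φ(9)) = (3,9) ∈ E(G2) ✓
  (6,8) → (φ(6),φ(8)) = (0,4) ∈ E(G2) ✓
  (6,9) → (φ(6),φ(9)) = (3,4) ∈ E(G2) ✓
  (7,8) → (φ(7),φ(8)) = (0,6) ∈ E(G2) ✓
  (7,9) → (φ(7),φ(9)) = (3,6) ∈ E(G2) ✓
All 32 edges of G1 map to edges of G2, and |E(G1)| = |E(G2)| = 32, so φ is a bijection on edges as well as vertices. Hence G1 ≅ G2.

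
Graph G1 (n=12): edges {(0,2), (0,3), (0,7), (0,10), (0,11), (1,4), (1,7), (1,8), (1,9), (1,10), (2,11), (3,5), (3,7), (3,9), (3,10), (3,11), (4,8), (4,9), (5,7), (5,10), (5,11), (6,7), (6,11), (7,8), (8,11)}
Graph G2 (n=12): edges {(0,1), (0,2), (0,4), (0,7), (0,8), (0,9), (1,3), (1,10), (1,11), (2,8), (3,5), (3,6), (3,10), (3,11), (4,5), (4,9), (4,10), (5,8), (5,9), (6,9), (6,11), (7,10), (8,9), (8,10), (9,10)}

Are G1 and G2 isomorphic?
Yes, isomorphic

The graphs are isomorphic.
One valid mapping φ: V(G1) → V(G2): 0→8, 1→3, 2→2, 3→9, 4→11, 5→4, 6→7, 7→10, 8→1, 9→6, 10→5, 11→0

Verify φ preserves adjacency — for each edge of G1, its image is an edge of G2:
  (0,2) → (φ(0),φ(2)) = (2,8) ∈ E(G2) ✓
  (0,3) → (φ(0),φ(3)) = (8,9) ∈ E(G2) ✓
  (0,7) → (φ(0),φ(7)) = (8,10) ∈ E(G2) ✓
  (0,10) → (φ(0),φ(10)) = (5,8) ∈ E(G2) ✓
  (0,11) → (φ(0),φ(11)) = (0,8) ∈ E(G2) ✓
  (1,4) → (φ(1),φ(4)) = (3,11) ∈ E(G2) ✓
  (1,7) → (φ(1),φ(7)) = (3,10) ∈ E(G2) ✓
  (1,8) → (φ(1),φ(8)) = (1,3) ∈ E(G2) ✓
  (1,9) → (φ(1),φ(9)) = (3,6) ∈ E(G2) ✓
  (1,10) → (φ(1),φ(10)) = (3,5) ∈ E(G2) ✓
  (2,11) → (φ(2),φ(11)) = (0,2) ∈ E(G2) ✓
  (3,5) → (φ(3),φ(5)) = (4,9) ∈ E(G2) ✓
  (3,7) → (φ(3),φ(7)) = (9,10) ∈ E(G2) ✓
  (3,9) → (φ(3),φ(9)) = (6,9) ∈ E(G2) ✓
  (3,10) → (φ(3),φ(10)) = (5,9) ∈ E(G2) ✓
  (3,11) → (φ(3),φ(11)) = (0,9) ∈ E(G2) ✓
  (4,8) → (φ(4),φ(8)) = (1,11) ∈ E(G2) ✓
  (4,9) → (φ(4),φ(9)) = (6,11) ∈ E(G2) ✓
  (5,7) → (φ(5),φ(7)) = (4,10) ∈ E(G2) ✓
  (5,10) → (φ(5),φ(10)) = (4,5) ∈ E(G2) ✓
  (5,11) → (φ(5),φ(11)) = (0,4) ∈ E(G2) ✓
  (6,7) → (φ(6),φ(7)) = (7,10) ∈ E(G2) ✓
  (6,11) → (φ(6),φ(11)) = (0,7) ∈ E(G2) ✓
  (7,8) → (φ(7),φ(8)) = (1,10) ∈ E(G2) ✓
  (8,11) → (φ(8),φ(11)) = (0,1) ∈ E(G2) ✓
All 25 edges of G1 map to edges of G2, and |E(G1)| = |E(G2)| = 25, so φ is a bijection on edges as well as vertices. Hence G1 ≅ G2.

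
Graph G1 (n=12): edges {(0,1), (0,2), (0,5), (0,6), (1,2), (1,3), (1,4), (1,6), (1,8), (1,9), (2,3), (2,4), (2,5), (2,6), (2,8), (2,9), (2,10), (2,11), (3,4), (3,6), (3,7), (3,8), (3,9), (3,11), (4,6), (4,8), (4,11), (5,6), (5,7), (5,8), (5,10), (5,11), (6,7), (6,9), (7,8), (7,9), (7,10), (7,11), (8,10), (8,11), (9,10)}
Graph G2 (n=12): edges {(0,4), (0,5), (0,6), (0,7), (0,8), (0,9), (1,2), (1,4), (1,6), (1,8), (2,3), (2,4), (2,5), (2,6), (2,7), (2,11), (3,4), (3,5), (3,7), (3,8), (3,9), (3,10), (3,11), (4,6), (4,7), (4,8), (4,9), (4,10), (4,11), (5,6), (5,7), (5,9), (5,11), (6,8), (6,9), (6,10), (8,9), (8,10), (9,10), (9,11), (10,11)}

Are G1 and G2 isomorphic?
Yes, isomorphic

The graphs are isomorphic.
One valid mapping φ: V(G1) → V(G2): 0→1, 1→8, 2→4, 3→9, 4→10, 5→2, 6→6, 7→5, 8→3, 9→0, 10→7, 11→11

Verify φ preserves adjacency — for each edge of G1, its image is an edge of G2:
  (0,1) → (φ(0),φ(1)) = (1,8) ∈ E(G2) ✓
  (0,2) → (φ(0),φ(2)) = (1,4) ∈ E(G2) ✓
  (0,5) → (φ(0),φ(5)) = (1,2) ∈ E(G2) ✓
  (0,6) → (φ(0),φ(6)) = (1,6) ∈ E(G2) ✓
  (1,2) → (φ(1),φ(2)) = (4,8) ∈ E(G2) ✓
  (1,3) → (φ(1),φ(3)) = (8,9) ∈ E(G2) ✓
  (1,4) → (φ(1),φ(4)) = (8,10) ∈ E(G2) ✓
  (1,6) → (φ(1),φ(6)) = (6,8) ∈ E(G2) ✓
  (1,8) → (φ(1),φ(8)) = (3,8) ∈ E(G2) ✓
  (1,9) → (φ(1),φ(9)) = (0,8) ∈ E(G2) ✓
  (2,3) → (φ(2),φ(3)) = (4,9) ∈ E(G2) ✓
  (2,4) → (φ(2),φ(4)) = (4,10) ∈ E(G2) ✓
  (2,5) → (φ(2),φ(5)) = (2,4) ∈ E(G2) ✓
  (2,6) → (φ(2),φ(6)) = (4,6) ∈ E(G2) ✓
  (2,8) → (φ(2),φ(8)) = (3,4) ∈ E(G2) ✓
  (2,9) → (φ(2),φ(9)) = (0,4) ∈ E(G2) ✓
  (2,10) → (φ(2),φ(10)) = (4,7) ∈ E(G2) ✓
  (2,11) → (φ(2),φ(11)) = (4,11) ∈ E(G2) ✓
  (3,4) → (φ(3),φ(4)) = (9,10) ∈ E(G2) ✓
  (3,6) → (φ(3),φ(6)) = (6,9) ∈ E(G2) ✓
  (3,7) → (φ(3),φ(7)) = (5,9) ∈ E(G2) ✓
  (3,8) → (φ(3),φ(8)) = (3,9) ∈ E(G2) ✓
  (3,9) → (φ(3),φ(9)) = (0,9) ∈ E(G2) ✓
  (3,11) → (φ(3),φ(11)) = (9,11) ∈ E(G2) ✓
  (4,6) → (φ(4),φ(6)) = (6,10) ∈ E(G2) ✓
  (4,8) → (φ(4),φ(8)) = (3,10) ∈ E(G2) ✓
  (4,11) → (φ(4),φ(11)) = (10,11) ∈ E(G2) ✓
  (5,6) → (φ(5),φ(6)) = (2,6) ∈ E(G2) ✓
  (5,7) → (φ(5),φ(7)) = (2,5) ∈ E(G2) ✓
  (5,8) → (φ(5),φ(8)) = (2,3) ∈ E(G2) ✓
  (5,10) → (φ(5),φ(10)) = (2,7) ∈ E(G2) ✓
  (5,11) → (φ(5),φ(11)) = (2,11) ∈ E(G2) ✓
  (6,7) → (φ(6),φ(7)) = (5,6) ∈ E(G2) ✓
  (6,9) → (φ(6),φ(9)) = (0,6) ∈ E(G2) ✓
  (7,8) → (φ(7),φ(8)) = (3,5) ∈ E(G2) ✓
  (7,9) → (φ(7),φ(9)) = (0,5) ∈ E(G2) ✓
  (7,10) → (φ(7),φ(10)) = (5,7) ∈ E(G2) ✓
  (7,11) → (φ(7),φ(11)) = (5,11) ∈ E(G2) ✓
  (8,10) → (φ(8),φ(10)) = (3,7) ∈ E(G2) ✓
  (8,11) → (φ(8),φ(11)) = (3,11) ∈ E(G2) ✓
  (9,10) → (φ(9),φ(10)) = (0,7) ∈ E(G2) ✓
All 41 edges of G1 map to edges of G2, and |E(G1)| = |E(G2)| = 41, so φ is a bijection on edges as well as vertices. Hence G1 ≅ G2.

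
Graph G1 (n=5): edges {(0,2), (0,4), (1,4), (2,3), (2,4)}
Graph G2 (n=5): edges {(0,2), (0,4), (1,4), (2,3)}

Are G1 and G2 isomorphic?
No, not isomorphic

The graphs are NOT isomorphic.

Counting edges: G1 has 5 edge(s); G2 has 4 edge(s).
Edge count is an isomorphism invariant (a bijection on vertices induces a bijection on edges), so differing edge counts rule out isomorphism.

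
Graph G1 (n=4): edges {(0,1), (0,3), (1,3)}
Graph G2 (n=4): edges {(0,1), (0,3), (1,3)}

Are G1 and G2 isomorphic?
Yes, isomorphic

The graphs are isomorphic.
One valid mapping φ: V(G1) → V(G2): 0→1, 1→3, 2→2, 3→0

Verify φ preserves adjacency — for each edge of G1, its image is an edge of G2:
  (0,1) → (φ(0),φ(1)) = (1,3) ∈ E(G2) ✓
  (0,3) → (φ(0),φ(3)) = (0,1) ∈ E(G2) ✓
  (1,3) → (φ(1),φ(3)) = (0,3) ∈ E(G2) ✓
All 3 edges of G1 map to edges of G2, and |E(G1)| = |E(G2)| = 3, so φ is a bijection on edges as well as vertices. Hence G1 ≅ G2.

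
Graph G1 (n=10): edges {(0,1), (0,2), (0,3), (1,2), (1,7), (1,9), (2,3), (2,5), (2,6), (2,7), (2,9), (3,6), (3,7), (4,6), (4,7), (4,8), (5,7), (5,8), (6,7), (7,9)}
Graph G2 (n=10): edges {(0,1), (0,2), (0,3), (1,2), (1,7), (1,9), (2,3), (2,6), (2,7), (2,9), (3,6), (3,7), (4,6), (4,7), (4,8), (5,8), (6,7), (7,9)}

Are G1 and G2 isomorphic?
No, not isomorphic

The graphs are NOT isomorphic.

Counting edges: G1 has 20 edge(s); G2 has 18 edge(s).
Edge count is an isomorphism invariant (a bijection on vertices induces a bijection on edges), so differing edge counts rule out isomorphism.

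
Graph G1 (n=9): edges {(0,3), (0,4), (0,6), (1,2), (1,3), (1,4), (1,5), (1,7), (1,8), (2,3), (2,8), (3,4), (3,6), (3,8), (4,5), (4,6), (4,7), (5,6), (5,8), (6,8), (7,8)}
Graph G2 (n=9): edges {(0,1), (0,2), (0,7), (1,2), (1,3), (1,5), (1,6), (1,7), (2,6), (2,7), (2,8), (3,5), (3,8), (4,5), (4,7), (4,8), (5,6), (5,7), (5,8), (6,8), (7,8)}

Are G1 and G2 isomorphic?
Yes, isomorphic

The graphs are isomorphic.
One valid mapping φ: V(G1) → V(G2): 0→0, 1→5, 2→4, 3→7, 4→1, 5→6, 6→2, 7→3, 8→8

Verify φ preserves adjacency — for each edge of G1, its image is an edge of G2:
  (0,3) → (φ(0),φ(3)) = (0,7) ∈ E(G2) ✓
  (0,4) → (φ(0),φ(4)) = (0,1) ∈ E(G2) ✓
  (0,6) → (φ(0),φ(6)) = (0,2) ∈ E(G2) ✓
  (1,2) → (φ(1),φ(2)) = (4,5) ∈ E(G2) ✓
  (1,3) → (φ(1),φ(3)) = (5,7) ∈ E(G2) ✓
  (1,4) → (φ(1),φ(4)) = (1,5) ∈ E(G2) ✓
  (1,5) → (φ(1),φ(5)) = (5,6) ∈ E(G2) ✓
  (1,7) → (φ(1),φ(7)) = (3,5) ∈ E(G2) ✓
  (1,8) → (φ(1),φ(8)) = (5,8) ∈ E(G2) ✓
  (2,3) → (φ(2),φ(3)) = (4,7) ∈ E(G2) ✓
  (2,8) → (φ(2),φ(8)) = (4,8) ∈ E(G2) ✓
  (3,4) → (φ(3),φ(4)) = (1,7) ∈ E(G2) ✓
  (3,6) → (φ(3),φ(6)) = (2,7) ∈ E(G2) ✓
  (3,8) → (φ(3),φ(8)) = (7,8) ∈ E(G2) ✓
  (4,5) → (φ(4),φ(5)) = (1,6) ∈ E(G2) ✓
  (4,6) → (φ(4),φ(6)) = (1,2) ∈ E(G2) ✓
  (4,7) → (φ(4),φ(7)) = (1,3) ∈ E(G2) ✓
  (5,6) → (φ(5),φ(6)) = (2,6) ∈ E(G2) ✓
  (5,8) → (φ(5),φ(8)) = (6,8) ∈ E(G2) ✓
  (6,8) → (φ(6),φ(8)) = (2,8) ∈ E(G2) ✓
  (7,8) → (φ(7),φ(8)) = (3,8) ∈ E(G2) ✓
All 21 edges of G1 map to edges of G2, and |E(G1)| = |E(G2)| = 21, so φ is a bijection on edges as well as vertices. Hence G1 ≅ G2.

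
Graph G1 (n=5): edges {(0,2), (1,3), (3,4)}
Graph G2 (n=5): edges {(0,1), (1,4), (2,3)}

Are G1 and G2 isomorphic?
Yes, isomorphic

The graphs are isomorphic.
One valid mapping φ: V(G1) → V(G2): 0→2, 1→0, 2→3, 3→1, 4→4

Verify φ preserves adjacency — for each edge of G1, its image is an edge of G2:
  (0,2) → (φ(0),φ(2)) = (2,3) ∈ E(G2) ✓
  (1,3) → (φ(1),φ(3)) = (0,1) ∈ E(G2) ✓
  (3,4) → (φ(3),φ(4)) = (1,4) ∈ E(G2) ✓
All 3 edges of G1 map to edges of G2, and |E(G1)| = |E(G2)| = 3, so φ is a bijection on edges as well as vertices. Hence G1 ≅ G2.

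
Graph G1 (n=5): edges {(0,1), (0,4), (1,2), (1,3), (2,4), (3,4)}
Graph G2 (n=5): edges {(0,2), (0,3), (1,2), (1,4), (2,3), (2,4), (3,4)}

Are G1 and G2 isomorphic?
No, not isomorphic

The graphs are NOT isomorphic.

Counting triangles (3-cliques): G1 has 0, G2 has 3.
Triangle count is an isomorphism invariant, so differing triangle counts rule out isomorphism.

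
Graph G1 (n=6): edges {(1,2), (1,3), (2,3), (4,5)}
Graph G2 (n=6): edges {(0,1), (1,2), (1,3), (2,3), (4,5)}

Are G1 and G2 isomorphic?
No, not isomorphic

The graphs are NOT isomorphic.

Counting edges: G1 has 4 edge(s); G2 has 5 edge(s).
Edge count is an isomorphism invariant (a bijection on vertices induces a bijection on edges), so differing edge counts rule out isomorphism.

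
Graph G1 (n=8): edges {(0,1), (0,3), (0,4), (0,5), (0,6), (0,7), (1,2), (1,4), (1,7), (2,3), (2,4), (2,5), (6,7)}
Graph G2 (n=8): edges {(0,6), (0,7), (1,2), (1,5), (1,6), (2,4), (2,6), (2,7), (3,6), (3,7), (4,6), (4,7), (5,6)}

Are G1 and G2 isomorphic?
Yes, isomorphic

The graphs are isomorphic.
One valid mapping φ: V(G1) → V(G2): 0→6, 1→2, 2→7, 3→0, 4→4, 5→3, 6→5, 7→1

Verify φ preserves adjacency — for each edge of G1, its image is an edge of G2:
  (0,1) → (φ(0),φ(1)) = (2,6) ∈ E(G2) ✓
  (0,3) → (φ(0),φ(3)) = (0,6) ∈ E(G2) ✓
  (0,4) → (φ(0),φ(4)) = (4,6) ∈ E(G2) ✓
  (0,5) → (φ(0),φ(5)) = (3,6) ∈ E(G2) ✓
  (0,6) → (φ(0),φ(6)) = (5,6) ∈ E(G2) ✓
  (0,7) → (φ(0),φ(7)) = (1,6) ∈ E(G2) ✓
  (1,2) → (φ(1),φ(2)) = (2,7) ∈ E(G2) ✓
  (1,4) → (φ(1),φ(4)) = (2,4) ∈ E(G2) ✓
  (1,7) → (φ(1),φ(7)) = (1,2) ∈ E(G2) ✓
  (2,3) → (φ(2),φ(3)) = (0,7) ∈ E(G2) ✓
  (2,4) → (φ(2),φ(4)) = (4,7) ∈ E(G2) ✓
  (2,5) → (φ(2),φ(5)) = (3,7) ∈ E(G2) ✓
  (6,7) → (φ(6),φ(7)) = (1,5) ∈ E(G2) ✓
All 13 edges of G1 map to edges of G2, and |E(G1)| = |E(G2)| = 13, so φ is a bijection on edges as well as vertices. Hence G1 ≅ G2.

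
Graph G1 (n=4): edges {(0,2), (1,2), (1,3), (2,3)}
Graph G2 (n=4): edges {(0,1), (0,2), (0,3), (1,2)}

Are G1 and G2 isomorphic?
Yes, isomorphic

The graphs are isomorphic.
One valid mapping φ: V(G1) → V(G2): 0→3, 1→2, 2→0, 3→1

Verify φ preserves adjacency — for each edge of G1, its image is an edge of G2:
  (0,2) → (φ(0),φ(2)) = (0,3) ∈ E(G2) ✓
  (1,2) → (φ(1),φ(2)) = (0,2) ∈ E(G2) ✓
  (1,3) → (φ(1),φ(3)) = (1,2) ∈ E(G2) ✓
  (2,3) → (φ(2),φ(3)) = (0,1) ∈ E(G2) ✓
All 4 edges of G1 map to edges of G2, and |E(G1)| = |E(G2)| = 4, so φ is a bijection on edges as well as vertices. Hence G1 ≅ G2.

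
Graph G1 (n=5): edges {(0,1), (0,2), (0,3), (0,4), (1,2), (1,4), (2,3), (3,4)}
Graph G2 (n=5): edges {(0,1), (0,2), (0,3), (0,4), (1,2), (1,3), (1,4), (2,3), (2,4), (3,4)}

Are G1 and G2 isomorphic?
No, not isomorphic

The graphs are NOT isomorphic.

Counting edges: G1 has 8 edge(s); G2 has 10 edge(s).
Edge count is an isomorphism invariant (a bijection on vertices induces a bijection on edges), so differing edge counts rule out isomorphism.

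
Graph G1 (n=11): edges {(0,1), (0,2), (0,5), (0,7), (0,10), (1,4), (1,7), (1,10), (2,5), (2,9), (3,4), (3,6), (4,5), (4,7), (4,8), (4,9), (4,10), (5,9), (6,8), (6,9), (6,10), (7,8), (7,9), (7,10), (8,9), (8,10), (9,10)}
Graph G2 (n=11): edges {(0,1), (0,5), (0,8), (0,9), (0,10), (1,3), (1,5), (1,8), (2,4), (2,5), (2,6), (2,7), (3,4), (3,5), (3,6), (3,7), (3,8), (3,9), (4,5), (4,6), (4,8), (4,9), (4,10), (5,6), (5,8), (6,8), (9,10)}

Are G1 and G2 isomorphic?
Yes, isomorphic

The graphs are isomorphic.
One valid mapping φ: V(G1) → V(G2): 0→0, 1→1, 2→10, 3→7, 4→3, 5→9, 6→2, 7→8, 8→6, 9→4, 10→5

Verify φ preserves adjacency — for each edge of G1, its image is an edge of G2:
  (0,1) → (φ(0),φ(1)) = (0,1) ∈ E(G2) ✓
  (0,2) → (φ(0),φ(2)) = (0,10) ∈ E(G2) ✓
  (0,5) → (φ(0),φ(5)) = (0,9) ∈ E(G2) ✓
  (0,7) → (φ(0),φ(7)) = (0,8) ∈ E(G2) ✓
  (0,10) → (φ(0),φ(10)) = (0,5) ∈ E(G2) ✓
  (1,4) → (φ(1),φ(4)) = (1,3) ∈ E(G2) ✓
  (1,7) → (φ(1),φ(7)) = (1,8) ∈ E(G2) ✓
  (1,10) → (φ(1),φ(10)) = (1,5) ∈ E(G2) ✓
  (2,5) → (φ(2),φ(5)) = (9,10) ∈ E(G2) ✓
  (2,9) → (φ(2),φ(9)) = (4,10) ∈ E(G2) ✓
  (3,4) → (φ(3),φ(4)) = (3,7) ∈ E(G2) ✓
  (3,6) → (φ(3),φ(6)) = (2,7) ∈ E(G2) ✓
  (4,5) → (φ(4),φ(5)) = (3,9) ∈ E(G2) ✓
  (4,7) → (φ(4),φ(7)) = (3,8) ∈ E(G2) ✓
  (4,8) → (φ(4),φ(8)) = (3,6) ∈ E(G2) ✓
  (4,9) → (φ(4),φ(9)) = (3,4) ∈ E(G2) ✓
  (4,10) → (φ(4),φ(10)) = (3,5) ∈ E(G2) ✓
  (5,9) → (φ(5),φ(9)) = (4,9) ∈ E(G2) ✓
  (6,8) → (φ(6),φ(8)) = (2,6) ∈ E(G2) ✓
  (6,9) → (φ(6),φ(9)) = (2,4) ∈ E(G2) ✓
  (6,10) → (φ(6),φ(10)) = (2,5) ∈ E(G2) ✓
  (7,8) → (φ(7),φ(8)) = (6,8) ∈ E(G2) ✓
  (7,9) → (φ(7),φ(9)) = (4,8) ∈ E(G2) ✓
  (7,10) → (φ(7),φ(10)) = (5,8) ∈ E(G2) ✓
  (8,9) → (φ(8),φ(9)) = (4,6) ∈ E(G2) ✓
  (8,10) → (φ(8),φ(10)) = (5,6) ∈ E(G2) ✓
  (9,10) → (φ(9),φ(10)) = (4,5) ∈ E(G2) ✓
All 27 edges of G1 map to edges of G2, and |E(G1)| = |E(G2)| = 27, so φ is a bijection on edges as well as vertices. Hence G1 ≅ G2.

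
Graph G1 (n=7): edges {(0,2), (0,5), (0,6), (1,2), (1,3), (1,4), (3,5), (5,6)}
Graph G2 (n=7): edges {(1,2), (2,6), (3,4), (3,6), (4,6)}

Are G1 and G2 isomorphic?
No, not isomorphic

The graphs are NOT isomorphic.

Connected components of G1: 1 component(s) with vertex sets [[0, 1, 2, 3, 4, 5, 6]], sizes [7].
Connected components of G2: 3 component(s) with vertex sets [[0], [5], [1, 2, 3, 4, 6]], sizes [1, 1, 5].
The number of connected components (and the multiset of component sizes) is an isomorphism invariant — an isomorphism maps each component of G1 bijectively onto a component of G2. Since G1 has 1 component(s) and G2 has 3, they cannot be isomorphic.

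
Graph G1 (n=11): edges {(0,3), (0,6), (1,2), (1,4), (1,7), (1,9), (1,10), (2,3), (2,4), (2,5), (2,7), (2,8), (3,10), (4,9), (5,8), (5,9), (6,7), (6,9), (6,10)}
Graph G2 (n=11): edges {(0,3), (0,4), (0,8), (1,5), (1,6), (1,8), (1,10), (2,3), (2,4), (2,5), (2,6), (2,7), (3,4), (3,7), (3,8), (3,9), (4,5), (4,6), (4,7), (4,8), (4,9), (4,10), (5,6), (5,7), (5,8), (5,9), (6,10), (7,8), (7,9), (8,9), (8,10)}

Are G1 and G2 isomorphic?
No, not isomorphic

The graphs are NOT isomorphic.

Counting triangles (3-cliques): G1 has 4, G2 has 33.
Triangle count is an isomorphism invariant, so differing triangle counts rule out isomorphism.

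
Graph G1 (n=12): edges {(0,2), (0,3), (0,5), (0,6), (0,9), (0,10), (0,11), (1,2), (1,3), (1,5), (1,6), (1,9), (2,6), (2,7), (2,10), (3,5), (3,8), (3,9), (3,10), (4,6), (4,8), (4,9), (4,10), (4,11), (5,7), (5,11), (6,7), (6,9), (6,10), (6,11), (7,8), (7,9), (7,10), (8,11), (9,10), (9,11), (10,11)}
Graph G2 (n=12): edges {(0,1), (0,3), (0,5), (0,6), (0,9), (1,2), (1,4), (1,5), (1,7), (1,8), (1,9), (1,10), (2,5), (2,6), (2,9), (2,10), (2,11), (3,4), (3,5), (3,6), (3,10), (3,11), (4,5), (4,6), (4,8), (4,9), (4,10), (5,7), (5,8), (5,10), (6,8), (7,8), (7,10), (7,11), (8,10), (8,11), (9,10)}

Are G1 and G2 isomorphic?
Yes, isomorphic

The graphs are isomorphic.
One valid mapping φ: V(G1) → V(G2): 0→4, 1→0, 2→9, 3→3, 4→7, 5→6, 6→1, 7→2, 8→11, 9→5, 10→10, 11→8

Verify φ preserves adjacency — for each edge of G1, its image is an edge of G2:
  (0,2) → (φ(0),φ(2)) = (4,9) ∈ E(G2) ✓
  (0,3) → (φ(0),φ(3)) = (3,4) ∈ E(G2) ✓
  (0,5) → (φ(0),φ(5)) = (4,6) ∈ E(G2) ✓
  (0,6) → (φ(0),φ(6)) = (1,4) ∈ E(G2) ✓
  (0,9) → (φ(0),φ(9)) = (4,5) ∈ E(G2) ✓
  (0,10) → (φ(0),φ(10)) = (4,10) ∈ E(G2) ✓
  (0,11) → (φ(0),φ(11)) = (4,8) ∈ E(G2) ✓
  (1,2) → (φ(1),φ(2)) = (0,9) ∈ E(G2) ✓
  (1,3) → (φ(1),φ(3)) = (0,3) ∈ E(G2) ✓
  (1,5) → (φ(1),φ(5)) = (0,6) ∈ E(G2) ✓
  (1,6) → (φ(1),φ(6)) = (0,1) ∈ E(G2) ✓
  (1,9) → (φ(1),φ(9)) = (0,5) ∈ E(G2) ✓
  (2,6) → (φ(2),φ(6)) = (1,9) ∈ E(G2) ✓
  (2,7) → (φ(2),φ(7)) = (2,9) ∈ E(G2) ✓
  (2,10) → (φ(2),φ(10)) = (9,10) ∈ E(G2) ✓
  (3,5) → (φ(3),φ(5)) = (3,6) ∈ E(G2) ✓
  (3,8) → (φ(3),φ(8)) = (3,11) ∈ E(G2) ✓
  (3,9) → (φ(3),φ(9)) = (3,5) ∈ E(G2) ✓
  (3,10) → (φ(3),φ(10)) = (3,10) ∈ E(G2) ✓
  (4,6) → (φ(4),φ(6)) = (1,7) ∈ E(G2) ✓
  (4,8) → (φ(4),φ(8)) = (7,11) ∈ E(G2) ✓
  (4,9) → (φ(4),φ(9)) = (5,7) ∈ E(G2) ✓
  (4,10) → (φ(4),φ(10)) = (7,10) ∈ E(G2) ✓
  (4,11) → (φ(4),φ(11)) = (7,8) ∈ E(G2) ✓
  (5,7) → (φ(5),φ(7)) = (2,6) ∈ E(G2) ✓
  (5,11) → (φ(5),φ(11)) = (6,8) ∈ E(G2) ✓
  (6,7) → (φ(6),φ(7)) = (1,2) ∈ E(G2) ✓
  (6,9) → (φ(6),φ(9)) = (1,5) ∈ E(G2) ✓
  (6,10) → (φ(6),φ(10)) = (1,10) ∈ E(G2) ✓
  (6,11) → (φ(6),φ(11)) = (1,8) ∈ E(G2) ✓
  (7,8) → (φ(7),φ(8)) = (2,11) ∈ E(G2) ✓
  (7,9) → (φ(7),φ(9)) = (2,5) ∈ E(G2) ✓
  (7,10) → (φ(7),φ(10)) = (2,10) ∈ E(G2) ✓
  (8,11) → (φ(8),φ(11)) = (8,11) ∈ E(G2) ✓
  (9,10) → (φ(9),φ(10)) = (5,10) ∈ E(G2) ✓
  (9,11) → (φ(9),φ(11)) = (5,8) ∈ E(G2) ✓
  (10,11) → (φ(10),φ(11)) = (8,10) ∈ E(G2) ✓
All 37 edges of G1 map to edges of G2, and |E(G1)| = |E(G2)| = 37, so φ is a bijection on edges as well as vertices. Hence G1 ≅ G2.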